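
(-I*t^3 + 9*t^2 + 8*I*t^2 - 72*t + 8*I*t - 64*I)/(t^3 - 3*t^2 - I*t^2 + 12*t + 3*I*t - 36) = (-I*t^3 + t^2*(9 + 8*I) + 8*t*(-9 + I) - 64*I)/(t^3 - t^2*(3 + I) + 3*t*(4 + I) - 36)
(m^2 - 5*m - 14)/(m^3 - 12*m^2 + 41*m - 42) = (m + 2)/(m^2 - 5*m + 6)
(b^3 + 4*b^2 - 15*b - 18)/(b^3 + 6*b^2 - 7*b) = (b^3 + 4*b^2 - 15*b - 18)/(b*(b^2 + 6*b - 7))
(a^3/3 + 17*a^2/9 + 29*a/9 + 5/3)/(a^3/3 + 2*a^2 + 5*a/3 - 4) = (3*a^2 + 8*a + 5)/(3*(a^2 + 3*a - 4))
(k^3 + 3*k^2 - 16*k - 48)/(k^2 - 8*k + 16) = (k^2 + 7*k + 12)/(k - 4)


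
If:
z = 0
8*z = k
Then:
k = 0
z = 0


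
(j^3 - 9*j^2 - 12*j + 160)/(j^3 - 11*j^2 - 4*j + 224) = (j - 5)/(j - 7)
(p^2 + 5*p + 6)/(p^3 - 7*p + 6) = (p + 2)/(p^2 - 3*p + 2)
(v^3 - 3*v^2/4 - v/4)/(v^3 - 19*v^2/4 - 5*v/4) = (v - 1)/(v - 5)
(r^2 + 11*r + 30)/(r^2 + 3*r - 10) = (r + 6)/(r - 2)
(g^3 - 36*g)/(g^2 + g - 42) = g*(g + 6)/(g + 7)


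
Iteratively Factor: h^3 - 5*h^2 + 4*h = (h - 4)*(h^2 - h) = h*(h - 4)*(h - 1)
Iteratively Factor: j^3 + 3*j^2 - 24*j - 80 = (j + 4)*(j^2 - j - 20) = (j + 4)^2*(j - 5)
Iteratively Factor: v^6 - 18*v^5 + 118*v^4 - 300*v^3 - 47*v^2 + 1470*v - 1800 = (v - 3)*(v^5 - 15*v^4 + 73*v^3 - 81*v^2 - 290*v + 600) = (v - 5)*(v - 3)*(v^4 - 10*v^3 + 23*v^2 + 34*v - 120) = (v - 5)*(v - 3)^2*(v^3 - 7*v^2 + 2*v + 40) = (v - 5)^2*(v - 3)^2*(v^2 - 2*v - 8) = (v - 5)^2*(v - 4)*(v - 3)^2*(v + 2)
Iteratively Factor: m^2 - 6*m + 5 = (m - 5)*(m - 1)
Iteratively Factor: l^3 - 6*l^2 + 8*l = (l - 4)*(l^2 - 2*l) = l*(l - 4)*(l - 2)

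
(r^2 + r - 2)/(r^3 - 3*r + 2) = 1/(r - 1)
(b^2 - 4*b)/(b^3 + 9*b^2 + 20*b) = (b - 4)/(b^2 + 9*b + 20)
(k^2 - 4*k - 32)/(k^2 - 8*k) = (k + 4)/k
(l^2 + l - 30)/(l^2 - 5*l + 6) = (l^2 + l - 30)/(l^2 - 5*l + 6)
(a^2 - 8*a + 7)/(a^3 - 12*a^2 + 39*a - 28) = 1/(a - 4)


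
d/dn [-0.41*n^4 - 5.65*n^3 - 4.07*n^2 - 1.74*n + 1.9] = -1.64*n^3 - 16.95*n^2 - 8.14*n - 1.74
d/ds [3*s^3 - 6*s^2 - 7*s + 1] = 9*s^2 - 12*s - 7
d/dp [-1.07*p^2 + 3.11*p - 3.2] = 3.11 - 2.14*p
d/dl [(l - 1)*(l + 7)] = 2*l + 6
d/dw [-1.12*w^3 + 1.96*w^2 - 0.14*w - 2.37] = -3.36*w^2 + 3.92*w - 0.14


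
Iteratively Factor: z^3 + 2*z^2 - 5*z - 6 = (z + 3)*(z^2 - z - 2) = (z - 2)*(z + 3)*(z + 1)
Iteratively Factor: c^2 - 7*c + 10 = (c - 2)*(c - 5)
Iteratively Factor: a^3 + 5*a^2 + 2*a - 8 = (a + 2)*(a^2 + 3*a - 4) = (a + 2)*(a + 4)*(a - 1)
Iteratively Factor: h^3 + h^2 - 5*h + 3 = (h - 1)*(h^2 + 2*h - 3) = (h - 1)^2*(h + 3)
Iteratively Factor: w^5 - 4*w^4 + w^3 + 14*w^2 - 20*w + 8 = (w - 2)*(w^4 - 2*w^3 - 3*w^2 + 8*w - 4) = (w - 2)^2*(w^3 - 3*w + 2) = (w - 2)^2*(w - 1)*(w^2 + w - 2) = (w - 2)^2*(w - 1)*(w + 2)*(w - 1)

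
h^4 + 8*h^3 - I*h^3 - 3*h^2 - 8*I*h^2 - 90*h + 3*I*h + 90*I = (h - 3)*(h + 5)*(h + 6)*(h - I)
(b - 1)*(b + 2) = b^2 + b - 2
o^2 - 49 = (o - 7)*(o + 7)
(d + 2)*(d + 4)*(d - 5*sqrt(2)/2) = d^3 - 5*sqrt(2)*d^2/2 + 6*d^2 - 15*sqrt(2)*d + 8*d - 20*sqrt(2)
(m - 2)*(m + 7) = m^2 + 5*m - 14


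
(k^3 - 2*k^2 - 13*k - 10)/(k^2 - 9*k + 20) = (k^2 + 3*k + 2)/(k - 4)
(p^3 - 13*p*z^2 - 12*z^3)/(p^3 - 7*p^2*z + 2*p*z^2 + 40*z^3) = (-p^2 - 4*p*z - 3*z^2)/(-p^2 + 3*p*z + 10*z^2)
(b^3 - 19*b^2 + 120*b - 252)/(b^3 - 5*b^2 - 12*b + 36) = (b^2 - 13*b + 42)/(b^2 + b - 6)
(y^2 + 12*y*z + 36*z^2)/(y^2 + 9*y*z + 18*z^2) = (y + 6*z)/(y + 3*z)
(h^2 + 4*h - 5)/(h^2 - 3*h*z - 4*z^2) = (-h^2 - 4*h + 5)/(-h^2 + 3*h*z + 4*z^2)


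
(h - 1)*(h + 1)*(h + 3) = h^3 + 3*h^2 - h - 3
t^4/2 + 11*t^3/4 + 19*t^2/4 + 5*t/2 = t*(t/2 + 1)*(t + 1)*(t + 5/2)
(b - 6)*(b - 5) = b^2 - 11*b + 30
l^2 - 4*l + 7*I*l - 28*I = (l - 4)*(l + 7*I)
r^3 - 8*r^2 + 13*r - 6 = (r - 6)*(r - 1)^2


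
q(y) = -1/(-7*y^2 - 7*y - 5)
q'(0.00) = -0.28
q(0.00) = 0.20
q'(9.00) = 0.00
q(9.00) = 0.00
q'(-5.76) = 0.00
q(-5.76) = 0.01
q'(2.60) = -0.01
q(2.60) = 0.01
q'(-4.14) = 0.01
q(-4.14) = 0.01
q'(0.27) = -0.20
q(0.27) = 0.14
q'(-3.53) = 0.01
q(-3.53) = 0.01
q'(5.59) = -0.00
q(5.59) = 0.00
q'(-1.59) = 0.11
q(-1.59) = 0.09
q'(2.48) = -0.01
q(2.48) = 0.02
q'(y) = -(14*y + 7)/(-7*y^2 - 7*y - 5)^2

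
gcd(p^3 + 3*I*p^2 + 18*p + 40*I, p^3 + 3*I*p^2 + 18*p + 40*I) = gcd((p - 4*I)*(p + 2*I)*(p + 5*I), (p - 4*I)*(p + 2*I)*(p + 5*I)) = p^3 + 3*I*p^2 + 18*p + 40*I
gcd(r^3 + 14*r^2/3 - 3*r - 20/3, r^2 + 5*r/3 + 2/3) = r + 1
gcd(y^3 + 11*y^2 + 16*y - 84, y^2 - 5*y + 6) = y - 2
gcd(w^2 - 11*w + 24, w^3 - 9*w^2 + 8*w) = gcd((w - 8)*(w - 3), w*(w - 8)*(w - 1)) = w - 8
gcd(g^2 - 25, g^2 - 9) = 1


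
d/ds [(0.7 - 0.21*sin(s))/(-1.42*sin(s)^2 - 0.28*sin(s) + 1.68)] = (-0.2982*sin(s)^2 + 1.988*sin(s) - 0.1568)*cos(s)/(2.0164*sin(s)^4 + 0.7952*sin(s)^3 - 4.6928*sin(s)^2 - 0.9408*sin(s) + 2.8224)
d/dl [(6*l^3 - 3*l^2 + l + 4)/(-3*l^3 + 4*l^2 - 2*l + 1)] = (15*l^4 - 18*l^3 + 56*l^2 - 38*l + 9)/(9*l^6 - 24*l^5 + 28*l^4 - 22*l^3 + 12*l^2 - 4*l + 1)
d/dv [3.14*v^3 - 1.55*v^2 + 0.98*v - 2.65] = 9.42*v^2 - 3.1*v + 0.98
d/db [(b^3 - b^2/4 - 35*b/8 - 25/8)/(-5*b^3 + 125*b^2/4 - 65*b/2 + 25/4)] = 3*(64*b^4 - 232*b^3 + 249*b^2 + 410*b - 275)/(10*(16*b^6 - 200*b^5 + 833*b^4 - 1340*b^3 + 926*b^2 - 260*b + 25))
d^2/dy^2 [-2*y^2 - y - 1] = -4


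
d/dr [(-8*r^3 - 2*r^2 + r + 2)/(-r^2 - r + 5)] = (8*r^4 + 16*r^3 - 117*r^2 - 16*r + 7)/(r^4 + 2*r^3 - 9*r^2 - 10*r + 25)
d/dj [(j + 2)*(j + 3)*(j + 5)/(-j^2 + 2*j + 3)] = (-j^4 + 4*j^3 + 60*j^2 + 120*j + 33)/(j^4 - 4*j^3 - 2*j^2 + 12*j + 9)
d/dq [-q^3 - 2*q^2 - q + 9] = -3*q^2 - 4*q - 1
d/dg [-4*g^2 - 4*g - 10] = -8*g - 4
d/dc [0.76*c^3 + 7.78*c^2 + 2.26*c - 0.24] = 2.28*c^2 + 15.56*c + 2.26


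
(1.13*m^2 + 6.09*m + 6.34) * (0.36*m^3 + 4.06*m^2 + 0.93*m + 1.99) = 0.4068*m^5 + 6.7802*m^4 + 28.0587*m^3 + 33.6528*m^2 + 18.0153*m + 12.6166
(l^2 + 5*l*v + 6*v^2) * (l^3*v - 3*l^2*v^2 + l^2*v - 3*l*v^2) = l^5*v + 2*l^4*v^2 + l^4*v - 9*l^3*v^3 + 2*l^3*v^2 - 18*l^2*v^4 - 9*l^2*v^3 - 18*l*v^4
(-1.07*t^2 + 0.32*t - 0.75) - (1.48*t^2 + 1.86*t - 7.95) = -2.55*t^2 - 1.54*t + 7.2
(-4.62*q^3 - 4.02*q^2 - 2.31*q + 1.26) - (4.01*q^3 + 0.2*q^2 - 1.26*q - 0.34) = -8.63*q^3 - 4.22*q^2 - 1.05*q + 1.6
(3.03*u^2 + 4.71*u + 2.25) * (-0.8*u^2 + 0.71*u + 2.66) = -2.424*u^4 - 1.6167*u^3 + 9.6039*u^2 + 14.1261*u + 5.985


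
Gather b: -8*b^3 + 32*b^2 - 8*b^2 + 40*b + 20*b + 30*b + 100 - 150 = -8*b^3 + 24*b^2 + 90*b - 50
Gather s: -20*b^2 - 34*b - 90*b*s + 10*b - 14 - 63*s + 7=-20*b^2 - 24*b + s*(-90*b - 63) - 7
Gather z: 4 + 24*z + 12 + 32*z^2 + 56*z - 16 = 32*z^2 + 80*z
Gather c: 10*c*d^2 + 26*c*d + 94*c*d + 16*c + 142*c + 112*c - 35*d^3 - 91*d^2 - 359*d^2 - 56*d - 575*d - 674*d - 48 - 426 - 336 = c*(10*d^2 + 120*d + 270) - 35*d^3 - 450*d^2 - 1305*d - 810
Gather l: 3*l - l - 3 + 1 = 2*l - 2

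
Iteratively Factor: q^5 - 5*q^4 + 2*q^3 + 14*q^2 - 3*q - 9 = (q + 1)*(q^4 - 6*q^3 + 8*q^2 + 6*q - 9) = (q - 3)*(q + 1)*(q^3 - 3*q^2 - q + 3) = (q - 3)*(q + 1)^2*(q^2 - 4*q + 3) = (q - 3)^2*(q + 1)^2*(q - 1)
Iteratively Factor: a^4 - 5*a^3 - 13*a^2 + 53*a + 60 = (a - 5)*(a^3 - 13*a - 12) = (a - 5)*(a + 1)*(a^2 - a - 12) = (a - 5)*(a + 1)*(a + 3)*(a - 4)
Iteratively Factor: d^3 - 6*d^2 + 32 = (d - 4)*(d^2 - 2*d - 8) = (d - 4)^2*(d + 2)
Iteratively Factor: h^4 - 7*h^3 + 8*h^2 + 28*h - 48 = (h - 3)*(h^3 - 4*h^2 - 4*h + 16) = (h - 4)*(h - 3)*(h^2 - 4) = (h - 4)*(h - 3)*(h + 2)*(h - 2)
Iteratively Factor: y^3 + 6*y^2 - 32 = (y + 4)*(y^2 + 2*y - 8) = (y - 2)*(y + 4)*(y + 4)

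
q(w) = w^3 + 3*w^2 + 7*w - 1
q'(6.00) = 151.00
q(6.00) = 365.00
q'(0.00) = 7.00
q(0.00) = -1.00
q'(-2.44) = 10.22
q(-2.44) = -14.75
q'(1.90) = 29.23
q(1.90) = 29.99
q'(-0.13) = 6.27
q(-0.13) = -1.86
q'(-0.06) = 6.65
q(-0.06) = -1.41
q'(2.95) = 50.81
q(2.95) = 71.43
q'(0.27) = 8.84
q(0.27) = 1.13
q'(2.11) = 33.02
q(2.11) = 36.52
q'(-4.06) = 32.09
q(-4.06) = -46.89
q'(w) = 3*w^2 + 6*w + 7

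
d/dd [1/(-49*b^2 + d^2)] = -2*d/(49*b^2 - d^2)^2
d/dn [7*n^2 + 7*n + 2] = 14*n + 7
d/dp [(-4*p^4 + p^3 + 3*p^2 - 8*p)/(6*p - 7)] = (-72*p^4 + 124*p^3 - 3*p^2 - 42*p + 56)/(36*p^2 - 84*p + 49)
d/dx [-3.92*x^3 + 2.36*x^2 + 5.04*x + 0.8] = -11.76*x^2 + 4.72*x + 5.04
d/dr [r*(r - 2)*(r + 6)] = 3*r^2 + 8*r - 12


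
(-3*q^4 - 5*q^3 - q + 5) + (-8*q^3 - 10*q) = -3*q^4 - 13*q^3 - 11*q + 5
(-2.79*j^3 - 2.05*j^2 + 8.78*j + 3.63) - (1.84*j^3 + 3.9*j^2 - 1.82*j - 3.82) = -4.63*j^3 - 5.95*j^2 + 10.6*j + 7.45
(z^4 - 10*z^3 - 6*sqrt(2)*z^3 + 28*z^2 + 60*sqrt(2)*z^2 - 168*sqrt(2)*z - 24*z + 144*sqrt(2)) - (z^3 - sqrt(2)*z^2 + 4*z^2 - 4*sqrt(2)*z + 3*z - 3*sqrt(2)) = z^4 - 11*z^3 - 6*sqrt(2)*z^3 + 24*z^2 + 61*sqrt(2)*z^2 - 164*sqrt(2)*z - 27*z + 147*sqrt(2)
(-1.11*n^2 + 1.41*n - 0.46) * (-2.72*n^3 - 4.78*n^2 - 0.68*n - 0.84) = 3.0192*n^5 + 1.4706*n^4 - 4.7338*n^3 + 2.1724*n^2 - 0.8716*n + 0.3864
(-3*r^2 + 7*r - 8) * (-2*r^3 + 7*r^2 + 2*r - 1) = 6*r^5 - 35*r^4 + 59*r^3 - 39*r^2 - 23*r + 8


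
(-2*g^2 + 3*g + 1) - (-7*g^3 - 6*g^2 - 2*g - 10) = 7*g^3 + 4*g^2 + 5*g + 11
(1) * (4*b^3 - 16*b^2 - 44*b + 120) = 4*b^3 - 16*b^2 - 44*b + 120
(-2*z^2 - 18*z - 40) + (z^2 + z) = -z^2 - 17*z - 40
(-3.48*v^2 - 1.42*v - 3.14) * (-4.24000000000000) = 14.7552*v^2 + 6.0208*v + 13.3136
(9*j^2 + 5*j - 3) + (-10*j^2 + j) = -j^2 + 6*j - 3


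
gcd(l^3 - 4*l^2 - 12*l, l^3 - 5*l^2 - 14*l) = l^2 + 2*l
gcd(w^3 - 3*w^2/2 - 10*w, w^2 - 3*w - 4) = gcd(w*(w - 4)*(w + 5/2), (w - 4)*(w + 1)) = w - 4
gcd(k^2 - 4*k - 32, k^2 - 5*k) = 1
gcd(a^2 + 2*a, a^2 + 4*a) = a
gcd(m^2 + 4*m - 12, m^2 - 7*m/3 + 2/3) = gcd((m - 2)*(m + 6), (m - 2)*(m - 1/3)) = m - 2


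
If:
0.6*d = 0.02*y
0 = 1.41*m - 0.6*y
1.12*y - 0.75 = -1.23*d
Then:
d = 0.02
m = 0.27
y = 0.65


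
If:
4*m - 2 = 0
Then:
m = 1/2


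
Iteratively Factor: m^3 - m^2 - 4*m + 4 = (m - 2)*(m^2 + m - 2) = (m - 2)*(m + 2)*(m - 1)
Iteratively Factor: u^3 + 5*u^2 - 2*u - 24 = (u + 4)*(u^2 + u - 6) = (u - 2)*(u + 4)*(u + 3)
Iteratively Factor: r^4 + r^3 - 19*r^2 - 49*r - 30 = (r + 2)*(r^3 - r^2 - 17*r - 15) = (r + 1)*(r + 2)*(r^2 - 2*r - 15) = (r - 5)*(r + 1)*(r + 2)*(r + 3)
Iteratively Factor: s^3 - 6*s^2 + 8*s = (s - 4)*(s^2 - 2*s) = (s - 4)*(s - 2)*(s)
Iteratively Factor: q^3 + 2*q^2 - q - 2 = (q + 2)*(q^2 - 1) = (q + 1)*(q + 2)*(q - 1)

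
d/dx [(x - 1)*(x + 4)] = 2*x + 3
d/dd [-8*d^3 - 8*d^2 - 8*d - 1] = -24*d^2 - 16*d - 8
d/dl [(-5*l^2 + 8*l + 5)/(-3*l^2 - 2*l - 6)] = 2*(17*l^2 + 45*l - 19)/(9*l^4 + 12*l^3 + 40*l^2 + 24*l + 36)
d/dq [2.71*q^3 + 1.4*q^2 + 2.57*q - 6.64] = 8.13*q^2 + 2.8*q + 2.57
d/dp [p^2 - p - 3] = 2*p - 1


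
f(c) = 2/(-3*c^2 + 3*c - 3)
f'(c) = 2*(6*c - 3)/(-3*c^2 + 3*c - 3)^2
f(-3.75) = -0.04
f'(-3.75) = -0.02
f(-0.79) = -0.28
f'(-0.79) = -0.30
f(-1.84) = -0.11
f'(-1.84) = -0.08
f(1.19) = -0.54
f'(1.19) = 0.61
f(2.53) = -0.14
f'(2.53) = 0.11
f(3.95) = -0.05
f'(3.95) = 0.03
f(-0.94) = -0.24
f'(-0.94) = -0.24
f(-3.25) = -0.05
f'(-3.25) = -0.02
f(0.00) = -0.67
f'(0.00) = -0.67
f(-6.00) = -0.02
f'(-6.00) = 0.00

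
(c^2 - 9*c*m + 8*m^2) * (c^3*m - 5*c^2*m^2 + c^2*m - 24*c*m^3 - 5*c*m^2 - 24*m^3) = c^5*m - 14*c^4*m^2 + c^4*m + 29*c^3*m^3 - 14*c^3*m^2 + 176*c^2*m^4 + 29*c^2*m^3 - 192*c*m^5 + 176*c*m^4 - 192*m^5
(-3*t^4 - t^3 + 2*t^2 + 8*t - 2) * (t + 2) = -3*t^5 - 7*t^4 + 12*t^2 + 14*t - 4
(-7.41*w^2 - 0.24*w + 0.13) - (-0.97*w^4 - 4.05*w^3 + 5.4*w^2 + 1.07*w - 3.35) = 0.97*w^4 + 4.05*w^3 - 12.81*w^2 - 1.31*w + 3.48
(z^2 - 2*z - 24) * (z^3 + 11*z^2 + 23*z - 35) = z^5 + 9*z^4 - 23*z^3 - 345*z^2 - 482*z + 840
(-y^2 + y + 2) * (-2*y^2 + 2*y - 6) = 2*y^4 - 4*y^3 + 4*y^2 - 2*y - 12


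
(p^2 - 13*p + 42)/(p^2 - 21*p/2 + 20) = 2*(p^2 - 13*p + 42)/(2*p^2 - 21*p + 40)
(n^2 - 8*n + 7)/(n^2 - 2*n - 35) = (n - 1)/(n + 5)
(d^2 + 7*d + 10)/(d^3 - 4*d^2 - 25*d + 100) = (d + 2)/(d^2 - 9*d + 20)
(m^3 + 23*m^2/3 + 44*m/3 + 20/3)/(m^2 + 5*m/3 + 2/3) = (m^2 + 7*m + 10)/(m + 1)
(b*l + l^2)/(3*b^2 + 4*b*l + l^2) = l/(3*b + l)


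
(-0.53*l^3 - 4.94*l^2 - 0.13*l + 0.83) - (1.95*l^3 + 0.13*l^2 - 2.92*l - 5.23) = -2.48*l^3 - 5.07*l^2 + 2.79*l + 6.06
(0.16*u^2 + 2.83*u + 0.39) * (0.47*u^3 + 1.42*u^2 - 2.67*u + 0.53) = 0.0752*u^5 + 1.5573*u^4 + 3.7747*u^3 - 6.9175*u^2 + 0.4586*u + 0.2067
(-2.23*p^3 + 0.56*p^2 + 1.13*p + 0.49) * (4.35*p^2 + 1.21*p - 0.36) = -9.7005*p^5 - 0.2623*p^4 + 6.3959*p^3 + 3.2972*p^2 + 0.1861*p - 0.1764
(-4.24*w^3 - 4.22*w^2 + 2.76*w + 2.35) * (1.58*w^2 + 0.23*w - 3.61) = -6.6992*w^5 - 7.6428*w^4 + 18.6966*w^3 + 19.582*w^2 - 9.4231*w - 8.4835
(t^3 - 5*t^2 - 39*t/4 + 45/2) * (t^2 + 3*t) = t^5 - 2*t^4 - 99*t^3/4 - 27*t^2/4 + 135*t/2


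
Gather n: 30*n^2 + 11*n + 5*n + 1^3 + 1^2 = 30*n^2 + 16*n + 2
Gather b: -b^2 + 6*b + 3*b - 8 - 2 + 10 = -b^2 + 9*b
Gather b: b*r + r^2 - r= b*r + r^2 - r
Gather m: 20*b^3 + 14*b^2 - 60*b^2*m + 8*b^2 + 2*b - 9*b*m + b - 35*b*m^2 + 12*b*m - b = 20*b^3 + 22*b^2 - 35*b*m^2 + 2*b + m*(-60*b^2 + 3*b)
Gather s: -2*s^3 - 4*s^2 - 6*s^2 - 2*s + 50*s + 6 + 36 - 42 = -2*s^3 - 10*s^2 + 48*s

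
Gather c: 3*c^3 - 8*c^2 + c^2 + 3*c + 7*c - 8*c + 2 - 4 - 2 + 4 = 3*c^3 - 7*c^2 + 2*c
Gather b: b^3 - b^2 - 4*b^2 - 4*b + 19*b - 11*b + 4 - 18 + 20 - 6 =b^3 - 5*b^2 + 4*b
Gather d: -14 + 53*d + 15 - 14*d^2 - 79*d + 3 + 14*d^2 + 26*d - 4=0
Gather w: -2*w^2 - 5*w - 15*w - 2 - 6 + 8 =-2*w^2 - 20*w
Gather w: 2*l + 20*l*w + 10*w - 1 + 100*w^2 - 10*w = 20*l*w + 2*l + 100*w^2 - 1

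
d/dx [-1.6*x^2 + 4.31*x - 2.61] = 4.31 - 3.2*x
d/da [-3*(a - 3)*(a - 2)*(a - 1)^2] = -12*a^3 + 63*a^2 - 102*a + 51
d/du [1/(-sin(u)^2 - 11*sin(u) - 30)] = (2*sin(u) + 11)*cos(u)/(sin(u)^2 + 11*sin(u) + 30)^2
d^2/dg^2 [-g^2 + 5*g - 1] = -2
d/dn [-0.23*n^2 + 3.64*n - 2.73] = 3.64 - 0.46*n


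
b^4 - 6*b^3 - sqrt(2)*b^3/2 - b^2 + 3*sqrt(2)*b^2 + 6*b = b*(b - 6)*(b - sqrt(2))*(b + sqrt(2)/2)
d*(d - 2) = d^2 - 2*d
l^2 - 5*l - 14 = (l - 7)*(l + 2)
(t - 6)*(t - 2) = t^2 - 8*t + 12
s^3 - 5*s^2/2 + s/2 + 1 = (s - 2)*(s - 1)*(s + 1/2)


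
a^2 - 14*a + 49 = (a - 7)^2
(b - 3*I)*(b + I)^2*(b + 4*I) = b^4 + 3*I*b^3 + 9*b^2 + 23*I*b - 12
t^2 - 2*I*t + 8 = (t - 4*I)*(t + 2*I)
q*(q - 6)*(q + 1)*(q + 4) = q^4 - q^3 - 26*q^2 - 24*q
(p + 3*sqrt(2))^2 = p^2 + 6*sqrt(2)*p + 18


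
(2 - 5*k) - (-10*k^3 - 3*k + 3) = 10*k^3 - 2*k - 1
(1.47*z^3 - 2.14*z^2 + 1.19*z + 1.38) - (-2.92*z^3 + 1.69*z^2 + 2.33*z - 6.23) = 4.39*z^3 - 3.83*z^2 - 1.14*z + 7.61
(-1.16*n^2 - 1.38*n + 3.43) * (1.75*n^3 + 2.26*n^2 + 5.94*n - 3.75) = -2.03*n^5 - 5.0366*n^4 - 4.0067*n^3 + 3.9046*n^2 + 25.5492*n - 12.8625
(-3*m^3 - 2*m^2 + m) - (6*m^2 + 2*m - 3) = -3*m^3 - 8*m^2 - m + 3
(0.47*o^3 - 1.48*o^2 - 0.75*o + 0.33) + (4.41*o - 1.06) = 0.47*o^3 - 1.48*o^2 + 3.66*o - 0.73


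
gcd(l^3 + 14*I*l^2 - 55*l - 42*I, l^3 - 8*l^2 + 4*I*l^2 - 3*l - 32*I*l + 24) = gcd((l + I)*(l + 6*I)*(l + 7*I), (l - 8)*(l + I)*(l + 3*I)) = l + I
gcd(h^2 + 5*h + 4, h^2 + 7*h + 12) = h + 4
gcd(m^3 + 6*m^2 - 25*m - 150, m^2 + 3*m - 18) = m + 6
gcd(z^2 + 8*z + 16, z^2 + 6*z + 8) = z + 4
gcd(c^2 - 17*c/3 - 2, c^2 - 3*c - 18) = c - 6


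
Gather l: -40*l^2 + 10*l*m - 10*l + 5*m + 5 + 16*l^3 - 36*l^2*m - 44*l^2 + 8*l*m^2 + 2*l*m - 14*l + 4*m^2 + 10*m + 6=16*l^3 + l^2*(-36*m - 84) + l*(8*m^2 + 12*m - 24) + 4*m^2 + 15*m + 11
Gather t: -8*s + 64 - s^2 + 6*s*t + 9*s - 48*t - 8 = -s^2 + s + t*(6*s - 48) + 56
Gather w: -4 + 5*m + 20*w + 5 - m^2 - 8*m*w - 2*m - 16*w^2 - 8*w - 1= -m^2 + 3*m - 16*w^2 + w*(12 - 8*m)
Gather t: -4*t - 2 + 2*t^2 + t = 2*t^2 - 3*t - 2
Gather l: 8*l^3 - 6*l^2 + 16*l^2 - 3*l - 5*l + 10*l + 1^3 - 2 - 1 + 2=8*l^3 + 10*l^2 + 2*l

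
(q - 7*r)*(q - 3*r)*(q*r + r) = q^3*r - 10*q^2*r^2 + q^2*r + 21*q*r^3 - 10*q*r^2 + 21*r^3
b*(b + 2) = b^2 + 2*b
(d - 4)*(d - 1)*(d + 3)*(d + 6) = d^4 + 4*d^3 - 23*d^2 - 54*d + 72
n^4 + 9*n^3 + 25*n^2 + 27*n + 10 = (n + 1)^2*(n + 2)*(n + 5)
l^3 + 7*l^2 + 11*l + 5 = (l + 1)^2*(l + 5)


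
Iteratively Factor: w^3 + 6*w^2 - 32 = (w + 4)*(w^2 + 2*w - 8) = (w + 4)^2*(w - 2)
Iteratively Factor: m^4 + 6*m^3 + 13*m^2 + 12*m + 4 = (m + 2)*(m^3 + 4*m^2 + 5*m + 2) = (m + 1)*(m + 2)*(m^2 + 3*m + 2) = (m + 1)*(m + 2)^2*(m + 1)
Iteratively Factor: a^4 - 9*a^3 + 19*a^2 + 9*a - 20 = (a - 4)*(a^3 - 5*a^2 - a + 5) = (a - 4)*(a - 1)*(a^2 - 4*a - 5) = (a - 5)*(a - 4)*(a - 1)*(a + 1)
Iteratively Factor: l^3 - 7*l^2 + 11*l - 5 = (l - 5)*(l^2 - 2*l + 1) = (l - 5)*(l - 1)*(l - 1)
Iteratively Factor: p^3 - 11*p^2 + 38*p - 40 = (p - 4)*(p^2 - 7*p + 10) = (p - 5)*(p - 4)*(p - 2)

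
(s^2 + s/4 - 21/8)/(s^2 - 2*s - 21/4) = (-8*s^2 - 2*s + 21)/(2*(-4*s^2 + 8*s + 21))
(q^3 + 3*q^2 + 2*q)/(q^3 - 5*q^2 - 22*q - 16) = q/(q - 8)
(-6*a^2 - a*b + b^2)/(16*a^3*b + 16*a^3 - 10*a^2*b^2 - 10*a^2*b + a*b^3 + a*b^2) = (-6*a^2 - a*b + b^2)/(a*(16*a^2*b + 16*a^2 - 10*a*b^2 - 10*a*b + b^3 + b^2))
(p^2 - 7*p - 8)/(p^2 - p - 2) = (p - 8)/(p - 2)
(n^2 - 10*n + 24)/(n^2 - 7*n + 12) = (n - 6)/(n - 3)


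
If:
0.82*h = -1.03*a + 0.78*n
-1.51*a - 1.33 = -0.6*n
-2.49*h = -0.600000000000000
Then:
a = -1.64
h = 0.24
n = -1.91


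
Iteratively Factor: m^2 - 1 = (m - 1)*(m + 1)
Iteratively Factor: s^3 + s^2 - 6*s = (s - 2)*(s^2 + 3*s) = s*(s - 2)*(s + 3)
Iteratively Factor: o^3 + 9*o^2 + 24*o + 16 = (o + 4)*(o^2 + 5*o + 4) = (o + 1)*(o + 4)*(o + 4)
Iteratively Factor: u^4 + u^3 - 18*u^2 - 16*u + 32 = (u + 4)*(u^3 - 3*u^2 - 6*u + 8) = (u - 1)*(u + 4)*(u^2 - 2*u - 8) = (u - 4)*(u - 1)*(u + 4)*(u + 2)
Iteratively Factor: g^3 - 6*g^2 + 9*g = (g)*(g^2 - 6*g + 9) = g*(g - 3)*(g - 3)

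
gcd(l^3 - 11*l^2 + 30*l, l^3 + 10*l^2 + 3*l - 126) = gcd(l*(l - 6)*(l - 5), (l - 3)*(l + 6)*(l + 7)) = 1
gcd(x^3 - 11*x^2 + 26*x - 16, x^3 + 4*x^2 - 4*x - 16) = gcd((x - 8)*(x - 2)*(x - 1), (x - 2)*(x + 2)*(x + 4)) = x - 2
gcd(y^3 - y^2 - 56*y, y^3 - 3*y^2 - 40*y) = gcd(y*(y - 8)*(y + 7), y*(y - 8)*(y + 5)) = y^2 - 8*y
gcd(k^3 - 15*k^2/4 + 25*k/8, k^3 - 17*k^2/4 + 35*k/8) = k^2 - 5*k/2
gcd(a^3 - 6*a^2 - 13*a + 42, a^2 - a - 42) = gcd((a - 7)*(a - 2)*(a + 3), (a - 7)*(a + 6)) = a - 7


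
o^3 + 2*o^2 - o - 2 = (o - 1)*(o + 1)*(o + 2)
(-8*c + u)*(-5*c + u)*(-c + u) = -40*c^3 + 53*c^2*u - 14*c*u^2 + u^3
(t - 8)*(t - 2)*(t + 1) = t^3 - 9*t^2 + 6*t + 16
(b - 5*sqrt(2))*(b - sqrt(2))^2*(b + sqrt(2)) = b^4 - 6*sqrt(2)*b^3 + 8*b^2 + 12*sqrt(2)*b - 20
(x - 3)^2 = x^2 - 6*x + 9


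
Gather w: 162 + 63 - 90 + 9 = 144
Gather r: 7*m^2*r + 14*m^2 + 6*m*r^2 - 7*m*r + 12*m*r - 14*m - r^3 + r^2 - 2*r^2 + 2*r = 14*m^2 - 14*m - r^3 + r^2*(6*m - 1) + r*(7*m^2 + 5*m + 2)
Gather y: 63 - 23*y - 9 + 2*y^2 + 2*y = 2*y^2 - 21*y + 54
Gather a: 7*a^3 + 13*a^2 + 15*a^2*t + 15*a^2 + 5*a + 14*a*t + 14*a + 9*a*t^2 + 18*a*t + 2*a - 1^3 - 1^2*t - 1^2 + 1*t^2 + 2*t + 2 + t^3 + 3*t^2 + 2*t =7*a^3 + a^2*(15*t + 28) + a*(9*t^2 + 32*t + 21) + t^3 + 4*t^2 + 3*t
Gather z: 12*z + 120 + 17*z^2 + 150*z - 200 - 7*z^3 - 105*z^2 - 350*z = -7*z^3 - 88*z^2 - 188*z - 80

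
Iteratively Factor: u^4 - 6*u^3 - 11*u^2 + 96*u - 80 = (u - 4)*(u^3 - 2*u^2 - 19*u + 20) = (u - 5)*(u - 4)*(u^2 + 3*u - 4) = (u - 5)*(u - 4)*(u - 1)*(u + 4)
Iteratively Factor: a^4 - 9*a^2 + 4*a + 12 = (a - 2)*(a^3 + 2*a^2 - 5*a - 6) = (a - 2)*(a + 1)*(a^2 + a - 6) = (a - 2)*(a + 1)*(a + 3)*(a - 2)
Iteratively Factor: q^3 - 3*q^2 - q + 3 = (q + 1)*(q^2 - 4*q + 3) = (q - 1)*(q + 1)*(q - 3)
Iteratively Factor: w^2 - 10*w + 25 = (w - 5)*(w - 5)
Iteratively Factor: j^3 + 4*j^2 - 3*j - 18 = (j + 3)*(j^2 + j - 6) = (j - 2)*(j + 3)*(j + 3)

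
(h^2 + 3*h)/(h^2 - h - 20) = h*(h + 3)/(h^2 - h - 20)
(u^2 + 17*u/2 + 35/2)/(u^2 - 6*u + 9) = (2*u^2 + 17*u + 35)/(2*(u^2 - 6*u + 9))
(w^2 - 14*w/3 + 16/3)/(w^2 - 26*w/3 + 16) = (w - 2)/(w - 6)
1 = 1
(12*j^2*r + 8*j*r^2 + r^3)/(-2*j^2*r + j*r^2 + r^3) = (6*j + r)/(-j + r)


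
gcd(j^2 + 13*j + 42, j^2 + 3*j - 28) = j + 7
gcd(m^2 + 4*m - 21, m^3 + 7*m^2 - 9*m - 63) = m^2 + 4*m - 21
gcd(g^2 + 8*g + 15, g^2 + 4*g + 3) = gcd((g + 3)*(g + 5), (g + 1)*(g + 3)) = g + 3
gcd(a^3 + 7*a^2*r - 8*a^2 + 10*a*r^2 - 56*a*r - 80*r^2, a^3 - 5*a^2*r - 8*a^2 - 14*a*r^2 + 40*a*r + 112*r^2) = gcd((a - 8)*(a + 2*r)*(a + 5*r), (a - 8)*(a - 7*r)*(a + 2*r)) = a^2 + 2*a*r - 8*a - 16*r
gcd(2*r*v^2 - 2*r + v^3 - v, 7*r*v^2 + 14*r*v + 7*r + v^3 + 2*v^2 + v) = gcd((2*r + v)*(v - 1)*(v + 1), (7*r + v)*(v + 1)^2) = v + 1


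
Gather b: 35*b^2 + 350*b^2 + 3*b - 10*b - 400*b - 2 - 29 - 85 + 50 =385*b^2 - 407*b - 66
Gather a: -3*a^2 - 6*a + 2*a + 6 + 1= -3*a^2 - 4*a + 7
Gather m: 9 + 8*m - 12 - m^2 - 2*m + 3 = -m^2 + 6*m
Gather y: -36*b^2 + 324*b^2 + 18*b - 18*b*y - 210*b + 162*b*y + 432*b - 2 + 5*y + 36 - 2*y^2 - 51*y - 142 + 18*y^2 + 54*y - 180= 288*b^2 + 240*b + 16*y^2 + y*(144*b + 8) - 288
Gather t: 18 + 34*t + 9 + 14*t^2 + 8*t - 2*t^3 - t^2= -2*t^3 + 13*t^2 + 42*t + 27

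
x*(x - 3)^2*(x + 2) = x^4 - 4*x^3 - 3*x^2 + 18*x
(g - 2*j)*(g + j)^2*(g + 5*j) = g^4 + 5*g^3*j - 3*g^2*j^2 - 17*g*j^3 - 10*j^4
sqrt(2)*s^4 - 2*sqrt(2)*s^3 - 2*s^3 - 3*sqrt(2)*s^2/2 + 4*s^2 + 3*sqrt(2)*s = s*(s - 2)*(s - 3*sqrt(2)/2)*(sqrt(2)*s + 1)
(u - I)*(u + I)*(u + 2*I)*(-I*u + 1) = -I*u^4 + 3*u^3 + I*u^2 + 3*u + 2*I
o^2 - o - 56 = (o - 8)*(o + 7)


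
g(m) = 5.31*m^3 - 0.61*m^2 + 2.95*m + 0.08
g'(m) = 15.93*m^2 - 1.22*m + 2.95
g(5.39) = 829.76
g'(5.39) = 459.17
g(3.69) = 269.45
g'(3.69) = 215.35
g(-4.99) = -689.61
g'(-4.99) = 405.70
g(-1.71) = -33.30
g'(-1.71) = 51.62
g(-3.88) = -330.71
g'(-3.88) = 247.50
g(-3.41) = -227.62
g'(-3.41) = 192.35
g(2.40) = 77.05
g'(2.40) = 91.78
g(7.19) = 1963.46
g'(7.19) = 817.70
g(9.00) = 3848.21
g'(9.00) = 1282.30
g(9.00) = 3848.21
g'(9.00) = 1282.30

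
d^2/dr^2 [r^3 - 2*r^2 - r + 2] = 6*r - 4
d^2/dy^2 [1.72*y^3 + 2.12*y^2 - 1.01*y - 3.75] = 10.32*y + 4.24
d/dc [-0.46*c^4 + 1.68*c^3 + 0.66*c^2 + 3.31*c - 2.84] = -1.84*c^3 + 5.04*c^2 + 1.32*c + 3.31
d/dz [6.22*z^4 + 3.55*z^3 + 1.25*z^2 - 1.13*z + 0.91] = 24.88*z^3 + 10.65*z^2 + 2.5*z - 1.13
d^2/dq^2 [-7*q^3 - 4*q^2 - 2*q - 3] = -42*q - 8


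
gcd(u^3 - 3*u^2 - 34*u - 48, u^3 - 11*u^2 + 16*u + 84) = u + 2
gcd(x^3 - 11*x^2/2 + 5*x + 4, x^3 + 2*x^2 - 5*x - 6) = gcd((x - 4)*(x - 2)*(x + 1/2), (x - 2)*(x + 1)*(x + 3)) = x - 2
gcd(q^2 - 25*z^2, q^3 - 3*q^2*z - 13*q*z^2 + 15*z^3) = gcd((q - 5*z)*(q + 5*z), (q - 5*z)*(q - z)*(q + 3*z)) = -q + 5*z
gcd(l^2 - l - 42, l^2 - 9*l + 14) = l - 7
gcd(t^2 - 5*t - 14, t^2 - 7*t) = t - 7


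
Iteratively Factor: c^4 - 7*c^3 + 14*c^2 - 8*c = (c - 1)*(c^3 - 6*c^2 + 8*c) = (c - 4)*(c - 1)*(c^2 - 2*c) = c*(c - 4)*(c - 1)*(c - 2)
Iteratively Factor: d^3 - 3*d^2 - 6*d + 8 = (d - 1)*(d^2 - 2*d - 8) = (d - 4)*(d - 1)*(d + 2)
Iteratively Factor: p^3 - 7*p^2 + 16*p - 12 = (p - 2)*(p^2 - 5*p + 6) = (p - 2)^2*(p - 3)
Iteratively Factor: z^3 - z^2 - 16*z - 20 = (z + 2)*(z^2 - 3*z - 10) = (z + 2)^2*(z - 5)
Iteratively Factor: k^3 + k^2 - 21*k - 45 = (k + 3)*(k^2 - 2*k - 15) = (k + 3)^2*(k - 5)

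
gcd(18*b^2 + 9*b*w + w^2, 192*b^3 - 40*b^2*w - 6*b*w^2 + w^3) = 6*b + w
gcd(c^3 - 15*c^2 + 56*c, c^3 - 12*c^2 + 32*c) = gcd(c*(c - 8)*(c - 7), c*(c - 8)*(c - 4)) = c^2 - 8*c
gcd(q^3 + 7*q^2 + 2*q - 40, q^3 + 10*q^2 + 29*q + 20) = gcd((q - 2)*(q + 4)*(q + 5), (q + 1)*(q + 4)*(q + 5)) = q^2 + 9*q + 20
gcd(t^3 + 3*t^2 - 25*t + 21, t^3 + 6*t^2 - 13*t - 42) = t^2 + 4*t - 21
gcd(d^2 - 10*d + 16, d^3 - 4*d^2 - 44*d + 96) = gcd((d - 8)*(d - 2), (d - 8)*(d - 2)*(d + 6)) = d^2 - 10*d + 16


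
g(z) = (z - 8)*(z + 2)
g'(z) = 2*z - 6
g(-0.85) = -10.18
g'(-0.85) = -7.70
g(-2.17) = 1.73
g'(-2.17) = -10.34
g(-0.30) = -14.11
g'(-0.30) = -6.60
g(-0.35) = -13.78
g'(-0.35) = -6.70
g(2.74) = -24.93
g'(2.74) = -0.52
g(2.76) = -24.94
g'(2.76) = -0.48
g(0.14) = -16.82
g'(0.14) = -5.72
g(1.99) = -23.98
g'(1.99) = -2.02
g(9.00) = 11.00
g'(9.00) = 12.00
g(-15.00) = 299.00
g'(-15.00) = -36.00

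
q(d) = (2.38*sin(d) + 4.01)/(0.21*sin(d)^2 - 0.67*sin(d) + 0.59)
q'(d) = (-0.42*sin(d)*cos(d) + 0.67*cos(d))*(2.38*sin(d) + 4.01)/(0.21*sin(d)^2 - 0.67*sin(d) + 0.59)^2 + 2.38*cos(d)/(0.21*sin(d)^2 - 0.67*sin(d) + 0.59)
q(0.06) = 7.54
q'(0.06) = 13.13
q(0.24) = 10.34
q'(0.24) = 18.16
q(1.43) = 48.05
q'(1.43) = 15.46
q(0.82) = 27.07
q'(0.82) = 39.20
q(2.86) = 11.12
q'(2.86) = -19.52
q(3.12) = 7.06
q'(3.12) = -12.23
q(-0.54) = 2.81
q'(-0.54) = 4.22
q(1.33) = 46.01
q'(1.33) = 25.07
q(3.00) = 8.70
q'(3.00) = -15.24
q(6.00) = 4.21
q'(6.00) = 6.89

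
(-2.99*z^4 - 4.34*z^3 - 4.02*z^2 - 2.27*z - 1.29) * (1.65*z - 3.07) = -4.9335*z^5 + 2.0183*z^4 + 6.6908*z^3 + 8.5959*z^2 + 4.8404*z + 3.9603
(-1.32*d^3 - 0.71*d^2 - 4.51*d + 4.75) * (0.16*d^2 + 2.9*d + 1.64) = -0.2112*d^5 - 3.9416*d^4 - 4.9454*d^3 - 13.4834*d^2 + 6.3786*d + 7.79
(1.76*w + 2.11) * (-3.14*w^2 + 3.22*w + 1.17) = -5.5264*w^3 - 0.9582*w^2 + 8.8534*w + 2.4687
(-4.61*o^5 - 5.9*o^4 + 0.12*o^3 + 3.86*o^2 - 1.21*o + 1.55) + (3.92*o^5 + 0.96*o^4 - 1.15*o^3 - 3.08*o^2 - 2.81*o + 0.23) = -0.69*o^5 - 4.94*o^4 - 1.03*o^3 + 0.78*o^2 - 4.02*o + 1.78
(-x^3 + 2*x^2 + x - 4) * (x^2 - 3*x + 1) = -x^5 + 5*x^4 - 6*x^3 - 5*x^2 + 13*x - 4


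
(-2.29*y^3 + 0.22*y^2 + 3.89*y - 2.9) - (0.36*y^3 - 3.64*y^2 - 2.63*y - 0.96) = -2.65*y^3 + 3.86*y^2 + 6.52*y - 1.94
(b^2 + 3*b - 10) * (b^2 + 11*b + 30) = b^4 + 14*b^3 + 53*b^2 - 20*b - 300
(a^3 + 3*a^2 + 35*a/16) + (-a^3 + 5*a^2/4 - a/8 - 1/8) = 17*a^2/4 + 33*a/16 - 1/8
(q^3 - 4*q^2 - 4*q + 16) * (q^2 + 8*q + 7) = q^5 + 4*q^4 - 29*q^3 - 44*q^2 + 100*q + 112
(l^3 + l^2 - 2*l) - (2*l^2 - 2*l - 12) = l^3 - l^2 + 12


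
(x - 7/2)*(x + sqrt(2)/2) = x^2 - 7*x/2 + sqrt(2)*x/2 - 7*sqrt(2)/4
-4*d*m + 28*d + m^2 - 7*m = (-4*d + m)*(m - 7)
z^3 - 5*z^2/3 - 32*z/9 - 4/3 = (z - 3)*(z + 2/3)^2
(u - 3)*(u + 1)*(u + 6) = u^3 + 4*u^2 - 15*u - 18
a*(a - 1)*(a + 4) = a^3 + 3*a^2 - 4*a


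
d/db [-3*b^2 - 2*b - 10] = -6*b - 2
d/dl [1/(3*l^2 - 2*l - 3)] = 2*(1 - 3*l)/(-3*l^2 + 2*l + 3)^2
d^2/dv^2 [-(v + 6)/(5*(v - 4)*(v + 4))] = 2*(-v^3 - 18*v^2 - 48*v - 96)/(5*(v^6 - 48*v^4 + 768*v^2 - 4096))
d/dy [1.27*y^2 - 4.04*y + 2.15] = 2.54*y - 4.04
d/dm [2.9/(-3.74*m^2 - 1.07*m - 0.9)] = (21.692*m + 3.103)/(3.74*m^2 + 1.07*m + 0.9)^2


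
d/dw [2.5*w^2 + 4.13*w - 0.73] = 5.0*w + 4.13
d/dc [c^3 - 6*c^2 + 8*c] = 3*c^2 - 12*c + 8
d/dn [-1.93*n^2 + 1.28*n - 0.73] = 1.28 - 3.86*n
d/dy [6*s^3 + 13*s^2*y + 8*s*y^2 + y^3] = 13*s^2 + 16*s*y + 3*y^2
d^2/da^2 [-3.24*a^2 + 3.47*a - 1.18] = -6.48000000000000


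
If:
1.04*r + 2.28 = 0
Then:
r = -2.19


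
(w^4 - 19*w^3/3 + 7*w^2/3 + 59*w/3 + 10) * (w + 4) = w^5 - 7*w^4/3 - 23*w^3 + 29*w^2 + 266*w/3 + 40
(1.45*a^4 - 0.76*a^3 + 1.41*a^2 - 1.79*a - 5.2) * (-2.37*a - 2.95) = -3.4365*a^5 - 2.4763*a^4 - 1.0997*a^3 + 0.0827999999999998*a^2 + 17.6045*a + 15.34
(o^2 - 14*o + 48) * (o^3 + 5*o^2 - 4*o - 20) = o^5 - 9*o^4 - 26*o^3 + 276*o^2 + 88*o - 960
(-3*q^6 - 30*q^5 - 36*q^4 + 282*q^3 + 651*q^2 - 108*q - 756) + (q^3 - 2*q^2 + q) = -3*q^6 - 30*q^5 - 36*q^4 + 283*q^3 + 649*q^2 - 107*q - 756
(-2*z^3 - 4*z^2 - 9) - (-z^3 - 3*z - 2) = -z^3 - 4*z^2 + 3*z - 7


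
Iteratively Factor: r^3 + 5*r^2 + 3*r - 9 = (r - 1)*(r^2 + 6*r + 9) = (r - 1)*(r + 3)*(r + 3)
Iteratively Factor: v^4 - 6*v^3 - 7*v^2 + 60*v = (v)*(v^3 - 6*v^2 - 7*v + 60) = v*(v - 5)*(v^2 - v - 12) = v*(v - 5)*(v + 3)*(v - 4)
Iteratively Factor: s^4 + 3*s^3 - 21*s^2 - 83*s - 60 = (s - 5)*(s^3 + 8*s^2 + 19*s + 12) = (s - 5)*(s + 4)*(s^2 + 4*s + 3) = (s - 5)*(s + 3)*(s + 4)*(s + 1)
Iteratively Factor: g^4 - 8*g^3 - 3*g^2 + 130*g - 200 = (g - 5)*(g^3 - 3*g^2 - 18*g + 40) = (g - 5)^2*(g^2 + 2*g - 8) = (g - 5)^2*(g + 4)*(g - 2)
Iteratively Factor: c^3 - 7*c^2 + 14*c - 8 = (c - 4)*(c^2 - 3*c + 2) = (c - 4)*(c - 2)*(c - 1)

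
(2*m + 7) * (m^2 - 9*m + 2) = 2*m^3 - 11*m^2 - 59*m + 14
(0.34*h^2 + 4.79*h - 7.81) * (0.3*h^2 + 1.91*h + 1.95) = 0.102*h^4 + 2.0864*h^3 + 7.4689*h^2 - 5.5766*h - 15.2295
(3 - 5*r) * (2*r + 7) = -10*r^2 - 29*r + 21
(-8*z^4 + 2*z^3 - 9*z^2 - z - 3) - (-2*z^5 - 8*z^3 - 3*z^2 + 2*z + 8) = 2*z^5 - 8*z^4 + 10*z^3 - 6*z^2 - 3*z - 11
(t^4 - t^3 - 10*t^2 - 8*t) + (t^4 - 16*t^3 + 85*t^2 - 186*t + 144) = 2*t^4 - 17*t^3 + 75*t^2 - 194*t + 144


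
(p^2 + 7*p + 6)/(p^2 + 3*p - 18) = (p + 1)/(p - 3)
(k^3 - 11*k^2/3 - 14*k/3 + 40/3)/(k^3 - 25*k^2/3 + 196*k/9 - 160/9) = 3*(k + 2)/(3*k - 8)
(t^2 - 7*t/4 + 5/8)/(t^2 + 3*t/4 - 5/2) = (t - 1/2)/(t + 2)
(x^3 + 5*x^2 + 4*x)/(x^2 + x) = x + 4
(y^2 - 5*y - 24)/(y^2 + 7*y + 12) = (y - 8)/(y + 4)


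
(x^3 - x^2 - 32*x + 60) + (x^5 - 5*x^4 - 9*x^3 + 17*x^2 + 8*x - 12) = x^5 - 5*x^4 - 8*x^3 + 16*x^2 - 24*x + 48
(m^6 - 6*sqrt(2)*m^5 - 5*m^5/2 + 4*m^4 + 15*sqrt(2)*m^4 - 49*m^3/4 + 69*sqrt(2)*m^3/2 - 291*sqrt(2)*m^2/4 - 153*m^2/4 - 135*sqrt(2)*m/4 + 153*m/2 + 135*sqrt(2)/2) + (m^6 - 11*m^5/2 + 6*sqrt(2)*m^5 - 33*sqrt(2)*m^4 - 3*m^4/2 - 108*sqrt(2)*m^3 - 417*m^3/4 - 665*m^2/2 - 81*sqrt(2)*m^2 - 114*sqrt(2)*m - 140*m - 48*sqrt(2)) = 2*m^6 - 8*m^5 - 18*sqrt(2)*m^4 + 5*m^4/2 - 233*m^3/2 - 147*sqrt(2)*m^3/2 - 1483*m^2/4 - 615*sqrt(2)*m^2/4 - 591*sqrt(2)*m/4 - 127*m/2 + 39*sqrt(2)/2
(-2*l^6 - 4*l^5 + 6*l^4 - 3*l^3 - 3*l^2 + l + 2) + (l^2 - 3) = -2*l^6 - 4*l^5 + 6*l^4 - 3*l^3 - 2*l^2 + l - 1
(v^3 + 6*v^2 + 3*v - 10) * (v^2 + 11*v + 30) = v^5 + 17*v^4 + 99*v^3 + 203*v^2 - 20*v - 300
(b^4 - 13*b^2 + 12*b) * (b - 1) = b^5 - b^4 - 13*b^3 + 25*b^2 - 12*b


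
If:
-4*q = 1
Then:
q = -1/4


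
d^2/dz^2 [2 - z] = 0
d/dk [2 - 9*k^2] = -18*k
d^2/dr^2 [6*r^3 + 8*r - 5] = 36*r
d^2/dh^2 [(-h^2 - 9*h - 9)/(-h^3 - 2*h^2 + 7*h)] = 2*(h^6 + 27*h^5 + 129*h^4 + 257*h^3 - 81*h^2 - 378*h + 441)/(h^3*(h^6 + 6*h^5 - 9*h^4 - 76*h^3 + 63*h^2 + 294*h - 343))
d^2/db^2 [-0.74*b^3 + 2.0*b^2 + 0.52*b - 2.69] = 4.0 - 4.44*b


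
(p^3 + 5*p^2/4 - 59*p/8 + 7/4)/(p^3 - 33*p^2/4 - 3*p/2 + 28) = (8*p^2 + 26*p - 7)/(2*(4*p^2 - 25*p - 56))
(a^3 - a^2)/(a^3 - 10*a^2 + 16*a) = a*(a - 1)/(a^2 - 10*a + 16)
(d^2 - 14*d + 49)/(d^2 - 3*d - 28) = (d - 7)/(d + 4)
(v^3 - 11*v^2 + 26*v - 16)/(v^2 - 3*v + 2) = v - 8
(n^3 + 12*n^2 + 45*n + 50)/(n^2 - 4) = (n^2 + 10*n + 25)/(n - 2)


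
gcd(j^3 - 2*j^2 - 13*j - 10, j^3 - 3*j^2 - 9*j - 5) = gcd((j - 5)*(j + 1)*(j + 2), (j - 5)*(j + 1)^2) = j^2 - 4*j - 5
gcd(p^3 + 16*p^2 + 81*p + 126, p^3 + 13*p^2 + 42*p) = p^2 + 13*p + 42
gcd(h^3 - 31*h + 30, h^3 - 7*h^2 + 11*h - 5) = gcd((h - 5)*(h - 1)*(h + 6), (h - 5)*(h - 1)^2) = h^2 - 6*h + 5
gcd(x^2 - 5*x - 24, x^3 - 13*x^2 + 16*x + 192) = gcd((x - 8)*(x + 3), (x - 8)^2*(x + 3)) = x^2 - 5*x - 24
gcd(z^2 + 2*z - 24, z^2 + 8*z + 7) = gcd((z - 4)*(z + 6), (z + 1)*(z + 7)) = 1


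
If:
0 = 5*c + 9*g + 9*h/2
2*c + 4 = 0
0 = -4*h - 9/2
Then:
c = -2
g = 241/144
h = -9/8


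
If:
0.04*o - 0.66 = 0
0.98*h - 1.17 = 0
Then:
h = 1.19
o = 16.50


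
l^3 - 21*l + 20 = (l - 4)*(l - 1)*(l + 5)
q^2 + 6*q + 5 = (q + 1)*(q + 5)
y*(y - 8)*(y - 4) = y^3 - 12*y^2 + 32*y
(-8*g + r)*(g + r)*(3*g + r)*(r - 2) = -24*g^3*r + 48*g^3 - 29*g^2*r^2 + 58*g^2*r - 4*g*r^3 + 8*g*r^2 + r^4 - 2*r^3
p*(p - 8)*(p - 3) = p^3 - 11*p^2 + 24*p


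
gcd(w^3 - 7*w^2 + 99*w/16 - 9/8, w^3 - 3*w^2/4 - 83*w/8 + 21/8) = w - 1/4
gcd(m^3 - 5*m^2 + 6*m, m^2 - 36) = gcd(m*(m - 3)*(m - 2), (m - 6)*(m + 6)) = 1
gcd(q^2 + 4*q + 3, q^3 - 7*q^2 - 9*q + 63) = q + 3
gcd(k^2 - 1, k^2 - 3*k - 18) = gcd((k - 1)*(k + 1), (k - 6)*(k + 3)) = 1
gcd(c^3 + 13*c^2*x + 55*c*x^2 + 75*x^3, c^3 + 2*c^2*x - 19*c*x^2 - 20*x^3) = c + 5*x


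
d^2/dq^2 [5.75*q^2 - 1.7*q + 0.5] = 11.5000000000000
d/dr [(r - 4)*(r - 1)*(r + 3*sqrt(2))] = 3*r^2 - 10*r + 6*sqrt(2)*r - 15*sqrt(2) + 4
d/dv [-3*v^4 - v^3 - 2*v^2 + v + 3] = -12*v^3 - 3*v^2 - 4*v + 1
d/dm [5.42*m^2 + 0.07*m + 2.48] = 10.84*m + 0.07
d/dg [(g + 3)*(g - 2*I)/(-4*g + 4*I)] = (-g^2 + 2*I*g + 2 - 3*I)/(4*(g^2 - 2*I*g - 1))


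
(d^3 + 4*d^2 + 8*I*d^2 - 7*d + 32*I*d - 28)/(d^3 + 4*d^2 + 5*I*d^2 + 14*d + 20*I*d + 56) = (d + I)/(d - 2*I)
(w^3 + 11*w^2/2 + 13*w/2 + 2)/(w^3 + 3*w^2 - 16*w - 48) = (w^2 + 3*w/2 + 1/2)/(w^2 - w - 12)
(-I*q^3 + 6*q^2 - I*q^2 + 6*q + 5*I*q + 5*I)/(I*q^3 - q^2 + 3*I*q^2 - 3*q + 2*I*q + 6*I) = (-q^3 - q^2*(1 + 6*I) + q*(5 - 6*I) + 5)/(q^3 + q^2*(3 + I) + q*(2 + 3*I) + 6)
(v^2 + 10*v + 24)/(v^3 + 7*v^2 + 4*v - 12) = (v + 4)/(v^2 + v - 2)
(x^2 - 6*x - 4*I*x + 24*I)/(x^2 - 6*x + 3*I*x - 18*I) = (x - 4*I)/(x + 3*I)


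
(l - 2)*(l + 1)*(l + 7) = l^3 + 6*l^2 - 9*l - 14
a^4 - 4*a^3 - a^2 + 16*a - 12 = (a - 3)*(a - 2)*(a - 1)*(a + 2)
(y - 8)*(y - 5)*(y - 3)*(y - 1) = y^4 - 17*y^3 + 95*y^2 - 199*y + 120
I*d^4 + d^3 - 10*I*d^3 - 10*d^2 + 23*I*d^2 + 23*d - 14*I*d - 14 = (d - 7)*(d - 2)*(d - I)*(I*d - I)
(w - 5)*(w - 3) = w^2 - 8*w + 15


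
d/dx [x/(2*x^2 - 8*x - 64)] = (x^2/2 - x*(x - 2) - 2*x - 16)/(-x^2 + 4*x + 32)^2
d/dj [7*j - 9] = 7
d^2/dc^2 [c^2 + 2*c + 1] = 2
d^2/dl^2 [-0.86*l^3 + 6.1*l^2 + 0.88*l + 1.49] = 12.2 - 5.16*l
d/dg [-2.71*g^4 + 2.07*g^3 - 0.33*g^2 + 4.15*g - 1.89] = -10.84*g^3 + 6.21*g^2 - 0.66*g + 4.15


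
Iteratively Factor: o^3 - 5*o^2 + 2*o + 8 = (o - 2)*(o^2 - 3*o - 4) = (o - 2)*(o + 1)*(o - 4)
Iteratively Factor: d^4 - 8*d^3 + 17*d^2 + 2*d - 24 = (d - 2)*(d^3 - 6*d^2 + 5*d + 12) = (d - 4)*(d - 2)*(d^2 - 2*d - 3) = (d - 4)*(d - 2)*(d + 1)*(d - 3)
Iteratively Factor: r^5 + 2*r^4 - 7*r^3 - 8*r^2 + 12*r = (r)*(r^4 + 2*r^3 - 7*r^2 - 8*r + 12) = r*(r - 1)*(r^3 + 3*r^2 - 4*r - 12) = r*(r - 2)*(r - 1)*(r^2 + 5*r + 6) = r*(r - 2)*(r - 1)*(r + 2)*(r + 3)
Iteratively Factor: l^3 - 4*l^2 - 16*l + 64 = (l + 4)*(l^2 - 8*l + 16) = (l - 4)*(l + 4)*(l - 4)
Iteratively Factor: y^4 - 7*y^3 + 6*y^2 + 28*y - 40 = (y - 2)*(y^3 - 5*y^2 - 4*y + 20) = (y - 2)^2*(y^2 - 3*y - 10) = (y - 2)^2*(y + 2)*(y - 5)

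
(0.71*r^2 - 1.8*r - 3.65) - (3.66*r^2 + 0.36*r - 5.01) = -2.95*r^2 - 2.16*r + 1.36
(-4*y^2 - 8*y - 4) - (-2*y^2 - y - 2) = -2*y^2 - 7*y - 2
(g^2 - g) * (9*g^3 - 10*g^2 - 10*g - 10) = 9*g^5 - 19*g^4 + 10*g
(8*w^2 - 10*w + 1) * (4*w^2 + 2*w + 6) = 32*w^4 - 24*w^3 + 32*w^2 - 58*w + 6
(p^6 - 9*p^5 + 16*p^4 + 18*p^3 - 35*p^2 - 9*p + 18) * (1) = p^6 - 9*p^5 + 16*p^4 + 18*p^3 - 35*p^2 - 9*p + 18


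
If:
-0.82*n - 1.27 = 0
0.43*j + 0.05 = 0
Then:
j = -0.12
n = -1.55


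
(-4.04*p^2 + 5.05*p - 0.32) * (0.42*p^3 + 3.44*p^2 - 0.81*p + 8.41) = -1.6968*p^5 - 11.7766*p^4 + 20.51*p^3 - 39.1677*p^2 + 42.7297*p - 2.6912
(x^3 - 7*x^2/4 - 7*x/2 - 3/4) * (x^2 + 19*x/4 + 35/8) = x^5 + 3*x^4 - 119*x^3/16 - 801*x^2/32 - 151*x/8 - 105/32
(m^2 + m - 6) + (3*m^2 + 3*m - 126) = 4*m^2 + 4*m - 132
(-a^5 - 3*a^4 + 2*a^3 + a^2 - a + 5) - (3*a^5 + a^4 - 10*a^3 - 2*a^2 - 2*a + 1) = -4*a^5 - 4*a^4 + 12*a^3 + 3*a^2 + a + 4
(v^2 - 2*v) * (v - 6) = v^3 - 8*v^2 + 12*v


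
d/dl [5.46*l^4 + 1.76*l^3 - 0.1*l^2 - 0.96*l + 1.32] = 21.84*l^3 + 5.28*l^2 - 0.2*l - 0.96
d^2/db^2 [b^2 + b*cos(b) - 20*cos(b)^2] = -b*cos(b) - 80*sin(b)^2 - 2*sin(b) + 42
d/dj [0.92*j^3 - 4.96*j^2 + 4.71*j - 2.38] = 2.76*j^2 - 9.92*j + 4.71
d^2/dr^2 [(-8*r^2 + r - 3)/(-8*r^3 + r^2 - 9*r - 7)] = 2*(512*r^6 - 192*r^5 - 552*r^4 - 3185*r^3 + 1161*r^2 - 606*r + 719)/(512*r^9 - 192*r^8 + 1752*r^7 + 911*r^6 + 1635*r^5 + 2802*r^4 + 1527*r^3 + 1554*r^2 + 1323*r + 343)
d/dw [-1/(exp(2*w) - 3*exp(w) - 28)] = (2*exp(w) - 3)*exp(w)/(-exp(2*w) + 3*exp(w) + 28)^2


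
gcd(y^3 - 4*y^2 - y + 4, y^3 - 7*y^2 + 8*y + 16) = y^2 - 3*y - 4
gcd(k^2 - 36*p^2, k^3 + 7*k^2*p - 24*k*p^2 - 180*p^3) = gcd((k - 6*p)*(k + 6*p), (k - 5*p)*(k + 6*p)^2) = k + 6*p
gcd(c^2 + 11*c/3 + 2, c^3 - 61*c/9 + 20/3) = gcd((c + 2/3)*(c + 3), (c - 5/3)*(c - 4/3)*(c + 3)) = c + 3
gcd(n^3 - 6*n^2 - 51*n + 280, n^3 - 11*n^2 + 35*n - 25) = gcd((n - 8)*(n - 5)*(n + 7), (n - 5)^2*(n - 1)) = n - 5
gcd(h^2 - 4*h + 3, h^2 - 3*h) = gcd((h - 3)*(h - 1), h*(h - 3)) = h - 3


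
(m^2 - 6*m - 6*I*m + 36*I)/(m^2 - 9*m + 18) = (m - 6*I)/(m - 3)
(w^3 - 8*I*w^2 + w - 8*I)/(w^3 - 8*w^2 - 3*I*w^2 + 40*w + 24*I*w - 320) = (w^2 + 1)/(w^2 + w*(-8 + 5*I) - 40*I)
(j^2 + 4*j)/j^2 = (j + 4)/j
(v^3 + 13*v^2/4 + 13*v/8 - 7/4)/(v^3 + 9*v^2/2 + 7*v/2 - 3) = (v + 7/4)/(v + 3)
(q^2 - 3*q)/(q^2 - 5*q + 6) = q/(q - 2)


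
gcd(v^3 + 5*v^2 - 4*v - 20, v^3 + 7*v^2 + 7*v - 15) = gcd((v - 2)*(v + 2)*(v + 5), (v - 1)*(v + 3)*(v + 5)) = v + 5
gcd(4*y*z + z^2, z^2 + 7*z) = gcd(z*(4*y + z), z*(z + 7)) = z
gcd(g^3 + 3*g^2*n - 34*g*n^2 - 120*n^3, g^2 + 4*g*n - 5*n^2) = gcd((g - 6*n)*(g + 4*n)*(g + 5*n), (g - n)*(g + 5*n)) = g + 5*n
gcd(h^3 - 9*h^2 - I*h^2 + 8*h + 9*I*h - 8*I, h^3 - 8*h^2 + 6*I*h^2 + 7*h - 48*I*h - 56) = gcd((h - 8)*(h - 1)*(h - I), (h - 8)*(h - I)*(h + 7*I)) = h^2 + h*(-8 - I) + 8*I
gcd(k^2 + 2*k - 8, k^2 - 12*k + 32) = 1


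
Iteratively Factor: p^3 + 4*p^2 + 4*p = (p)*(p^2 + 4*p + 4) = p*(p + 2)*(p + 2)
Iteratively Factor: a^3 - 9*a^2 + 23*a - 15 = (a - 3)*(a^2 - 6*a + 5) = (a - 3)*(a - 1)*(a - 5)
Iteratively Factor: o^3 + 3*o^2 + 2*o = (o + 2)*(o^2 + o) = o*(o + 2)*(o + 1)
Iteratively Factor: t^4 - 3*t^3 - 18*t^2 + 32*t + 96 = (t + 3)*(t^3 - 6*t^2 + 32) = (t + 2)*(t + 3)*(t^2 - 8*t + 16) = (t - 4)*(t + 2)*(t + 3)*(t - 4)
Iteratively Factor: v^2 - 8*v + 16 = (v - 4)*(v - 4)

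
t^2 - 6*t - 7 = (t - 7)*(t + 1)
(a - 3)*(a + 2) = a^2 - a - 6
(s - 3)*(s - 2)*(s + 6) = s^3 + s^2 - 24*s + 36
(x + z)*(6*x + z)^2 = 36*x^3 + 48*x^2*z + 13*x*z^2 + z^3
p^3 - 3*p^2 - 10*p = p*(p - 5)*(p + 2)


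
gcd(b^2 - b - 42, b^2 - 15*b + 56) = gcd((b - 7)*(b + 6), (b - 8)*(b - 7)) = b - 7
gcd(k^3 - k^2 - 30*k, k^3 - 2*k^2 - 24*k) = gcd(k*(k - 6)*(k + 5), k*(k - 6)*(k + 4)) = k^2 - 6*k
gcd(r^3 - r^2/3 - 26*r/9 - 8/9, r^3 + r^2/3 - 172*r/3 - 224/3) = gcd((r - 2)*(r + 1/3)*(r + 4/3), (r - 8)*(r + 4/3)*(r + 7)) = r + 4/3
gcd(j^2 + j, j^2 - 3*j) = j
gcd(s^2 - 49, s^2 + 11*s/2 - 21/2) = s + 7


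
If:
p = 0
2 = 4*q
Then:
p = 0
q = 1/2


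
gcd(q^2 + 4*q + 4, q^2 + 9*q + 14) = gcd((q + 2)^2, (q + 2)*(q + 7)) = q + 2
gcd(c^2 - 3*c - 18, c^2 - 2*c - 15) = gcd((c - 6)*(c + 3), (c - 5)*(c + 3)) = c + 3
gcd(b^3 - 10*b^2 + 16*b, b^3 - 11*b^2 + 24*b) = b^2 - 8*b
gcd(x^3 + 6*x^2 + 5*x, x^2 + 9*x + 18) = 1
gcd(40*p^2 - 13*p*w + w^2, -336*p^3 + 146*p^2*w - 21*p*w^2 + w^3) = 8*p - w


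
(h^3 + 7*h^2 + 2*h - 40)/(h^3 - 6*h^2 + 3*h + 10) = (h^2 + 9*h + 20)/(h^2 - 4*h - 5)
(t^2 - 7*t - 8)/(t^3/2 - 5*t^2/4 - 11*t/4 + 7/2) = 4*(t^2 - 7*t - 8)/(2*t^3 - 5*t^2 - 11*t + 14)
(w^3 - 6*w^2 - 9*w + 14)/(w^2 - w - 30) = (-w^3 + 6*w^2 + 9*w - 14)/(-w^2 + w + 30)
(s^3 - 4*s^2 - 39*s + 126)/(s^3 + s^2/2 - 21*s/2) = 2*(s^2 - s - 42)/(s*(2*s + 7))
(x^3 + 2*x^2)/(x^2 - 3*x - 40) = x^2*(x + 2)/(x^2 - 3*x - 40)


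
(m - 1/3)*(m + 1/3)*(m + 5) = m^3 + 5*m^2 - m/9 - 5/9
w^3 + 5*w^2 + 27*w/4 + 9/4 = (w + 1/2)*(w + 3/2)*(w + 3)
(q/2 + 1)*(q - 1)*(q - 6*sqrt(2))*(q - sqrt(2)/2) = q^4/2 - 13*sqrt(2)*q^3/4 + q^3/2 - 13*sqrt(2)*q^2/4 + 2*q^2 + 3*q + 13*sqrt(2)*q/2 - 6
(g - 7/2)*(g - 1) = g^2 - 9*g/2 + 7/2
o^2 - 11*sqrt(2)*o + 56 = (o - 7*sqrt(2))*(o - 4*sqrt(2))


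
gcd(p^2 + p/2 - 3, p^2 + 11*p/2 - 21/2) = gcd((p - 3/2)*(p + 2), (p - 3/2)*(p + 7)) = p - 3/2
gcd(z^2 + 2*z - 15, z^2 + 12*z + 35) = z + 5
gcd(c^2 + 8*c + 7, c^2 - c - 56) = c + 7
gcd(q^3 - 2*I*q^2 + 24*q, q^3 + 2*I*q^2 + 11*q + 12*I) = q + 4*I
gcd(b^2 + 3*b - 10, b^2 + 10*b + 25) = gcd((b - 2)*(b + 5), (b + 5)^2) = b + 5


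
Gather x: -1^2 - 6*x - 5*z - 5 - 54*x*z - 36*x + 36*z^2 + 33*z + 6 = x*(-54*z - 42) + 36*z^2 + 28*z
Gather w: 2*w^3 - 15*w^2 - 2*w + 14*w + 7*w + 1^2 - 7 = 2*w^3 - 15*w^2 + 19*w - 6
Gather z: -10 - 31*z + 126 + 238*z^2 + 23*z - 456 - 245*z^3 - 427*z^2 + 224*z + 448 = -245*z^3 - 189*z^2 + 216*z + 108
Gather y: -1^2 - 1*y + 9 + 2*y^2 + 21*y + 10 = 2*y^2 + 20*y + 18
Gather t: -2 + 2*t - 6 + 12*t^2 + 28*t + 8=12*t^2 + 30*t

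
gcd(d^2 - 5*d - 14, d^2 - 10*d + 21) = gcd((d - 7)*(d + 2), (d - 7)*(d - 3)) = d - 7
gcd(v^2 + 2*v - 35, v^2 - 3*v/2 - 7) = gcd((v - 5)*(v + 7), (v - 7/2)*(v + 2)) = 1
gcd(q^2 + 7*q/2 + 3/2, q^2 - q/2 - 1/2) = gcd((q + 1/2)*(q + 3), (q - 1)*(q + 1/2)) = q + 1/2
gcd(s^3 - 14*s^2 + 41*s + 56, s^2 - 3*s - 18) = 1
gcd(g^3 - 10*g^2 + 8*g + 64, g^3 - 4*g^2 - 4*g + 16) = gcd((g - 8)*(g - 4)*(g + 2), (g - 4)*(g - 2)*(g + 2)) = g^2 - 2*g - 8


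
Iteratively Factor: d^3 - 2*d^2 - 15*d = (d - 5)*(d^2 + 3*d) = (d - 5)*(d + 3)*(d)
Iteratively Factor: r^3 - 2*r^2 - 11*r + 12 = (r - 1)*(r^2 - r - 12) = (r - 4)*(r - 1)*(r + 3)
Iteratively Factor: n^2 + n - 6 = (n - 2)*(n + 3)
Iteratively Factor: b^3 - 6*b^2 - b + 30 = (b + 2)*(b^2 - 8*b + 15) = (b - 5)*(b + 2)*(b - 3)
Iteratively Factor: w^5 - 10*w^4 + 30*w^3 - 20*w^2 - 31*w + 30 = (w + 1)*(w^4 - 11*w^3 + 41*w^2 - 61*w + 30) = (w - 2)*(w + 1)*(w^3 - 9*w^2 + 23*w - 15) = (w - 2)*(w - 1)*(w + 1)*(w^2 - 8*w + 15) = (w - 5)*(w - 2)*(w - 1)*(w + 1)*(w - 3)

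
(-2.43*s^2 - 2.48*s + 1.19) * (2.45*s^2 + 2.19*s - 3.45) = -5.9535*s^4 - 11.3977*s^3 + 5.8678*s^2 + 11.1621*s - 4.1055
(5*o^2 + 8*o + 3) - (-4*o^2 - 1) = 9*o^2 + 8*o + 4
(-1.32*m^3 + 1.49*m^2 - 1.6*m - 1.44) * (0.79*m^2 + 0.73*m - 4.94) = -1.0428*m^5 + 0.2135*m^4 + 6.3445*m^3 - 9.6662*m^2 + 6.8528*m + 7.1136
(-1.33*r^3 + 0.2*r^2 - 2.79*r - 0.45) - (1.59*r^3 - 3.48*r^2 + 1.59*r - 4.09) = -2.92*r^3 + 3.68*r^2 - 4.38*r + 3.64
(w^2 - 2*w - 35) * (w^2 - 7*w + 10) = w^4 - 9*w^3 - 11*w^2 + 225*w - 350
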